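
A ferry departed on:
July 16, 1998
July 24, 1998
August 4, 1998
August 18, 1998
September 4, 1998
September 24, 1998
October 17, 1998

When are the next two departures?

November 12, 1998; December 11, 1998

The spacing grows by 3 each time: 8, 11, 14, 17, 20, 23 days.
Next gap: 26 days. October 17, 1998 + 26 days = November 12, 1998.
Next gap: 29 days. November 12, 1998 + 29 days = December 11, 1998.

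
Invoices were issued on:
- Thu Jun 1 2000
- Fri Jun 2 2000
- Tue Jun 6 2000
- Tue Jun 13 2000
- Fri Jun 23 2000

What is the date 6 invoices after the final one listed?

The spacing grows by 3 each time: 1, 4, 7, 10 days.
Next gap: 13 days. Fri Jun 23 2000 + 13 days = Thu Jul 6 2000.
Next gap: 16 days. Thu Jul 6 2000 + 16 days = Sat Jul 22 2000.
Next gap: 19 days. Sat Jul 22 2000 + 19 days = Thu Aug 10 2000.
Next gap: 22 days. Thu Aug 10 2000 + 22 days = Fri Sep 1 2000.
Next gap: 25 days. Fri Sep 1 2000 + 25 days = Tue Sep 26 2000.
Next gap: 28 days. Tue Sep 26 2000 + 28 days = Tue Oct 24 2000.

Tue Oct 24 2000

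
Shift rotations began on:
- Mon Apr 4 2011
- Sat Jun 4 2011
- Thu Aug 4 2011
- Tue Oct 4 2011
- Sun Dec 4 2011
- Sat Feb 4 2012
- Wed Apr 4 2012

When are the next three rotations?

The day-of-month is always 4 (61, 61, 61, 61, 62, 60 days between events).
So this recurs on the 4th of every 2 months.
Next: June 2012 → Mon Jun 4 2012.
August 2012: Sat Aug 4 2012.
Next: October 2012 → Thu Oct 4 2012.

Mon Jun 4 2012, Sat Aug 4 2012, Thu Oct 4 2012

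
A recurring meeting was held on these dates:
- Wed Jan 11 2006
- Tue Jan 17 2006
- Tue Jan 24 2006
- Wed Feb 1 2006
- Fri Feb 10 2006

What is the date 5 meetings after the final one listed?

Intervals are 6, 7, 8, 9 days — an arithmetic progression with common difference 1.
Next gap: 10 days. Fri Feb 10 2006 + 10 days = Mon Feb 20 2006.
Next gap: 11 days. Mon Feb 20 2006 + 11 days = Fri Mar 3 2006.
Next gap: 12 days. Fri Mar 3 2006 + 12 days = Wed Mar 15 2006.
Next gap: 13 days. Wed Mar 15 2006 + 13 days = Tue Mar 28 2006.
Next gap: 14 days. Tue Mar 28 2006 + 14 days = Tue Apr 11 2006.

Tue Apr 11 2006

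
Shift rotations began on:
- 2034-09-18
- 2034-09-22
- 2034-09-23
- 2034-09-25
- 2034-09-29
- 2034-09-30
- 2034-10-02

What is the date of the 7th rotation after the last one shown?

Every event lands on a Monday or Friday or Saturday (gaps cycle 4, 1, 2, 4, 1, 2).
So the schedule is: every Monday, Friday and Saturday.
Next Friday: 2034-10-06.
The following Saturday is 2034-10-07.
The following Monday is 2034-10-09.
The following Friday is 2034-10-13.
The following Saturday is 2034-10-14.
Next Monday: 2034-10-16.
The following Friday is 2034-10-20.

2034-10-20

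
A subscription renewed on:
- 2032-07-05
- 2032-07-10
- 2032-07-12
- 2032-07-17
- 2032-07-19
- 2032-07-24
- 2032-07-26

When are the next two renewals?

2032-07-31, 2032-08-02

The gap pattern 5, 2, 5, 2, 5, 2 repeats every 2 events.
These are the Mondays and Saturdays of each week.
The following Saturday is 2032-07-31.
The following Monday is 2032-08-02.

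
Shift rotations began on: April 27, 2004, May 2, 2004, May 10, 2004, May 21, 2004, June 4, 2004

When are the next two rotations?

Intervals are 5, 8, 11, 14 days — an arithmetic progression with common difference 3.
Next gap: 17 days. June 4, 2004 + 17 days = June 21, 2004.
Next gap: 20 days. June 21, 2004 + 20 days = July 11, 2004.

June 21, 2004; July 11, 2004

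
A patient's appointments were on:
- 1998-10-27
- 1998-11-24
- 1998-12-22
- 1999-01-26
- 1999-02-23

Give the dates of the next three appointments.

All dates are Tuesdays, 28, 28, 35, 28 days apart.
Specifically, the 4th Tuesday of each month.
4th Tuesday of March 1999: 1999-03-23.
4th Tuesday of April 1999: 1999-04-27.
May 1999 — 4th Tuesday is 1999-05-25.

1999-03-23, 1999-04-27, 1999-05-25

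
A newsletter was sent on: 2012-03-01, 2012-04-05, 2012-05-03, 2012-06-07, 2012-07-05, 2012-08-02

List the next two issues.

2012-09-06, 2012-10-04

All dates are Thursdays, 35, 28, 35, 28, 28 days apart.
Specifically, the 1st Thursday of each month.
1st Thursday of September 2012: 2012-09-06.
October 2012 — 1st Thursday is 2012-10-04.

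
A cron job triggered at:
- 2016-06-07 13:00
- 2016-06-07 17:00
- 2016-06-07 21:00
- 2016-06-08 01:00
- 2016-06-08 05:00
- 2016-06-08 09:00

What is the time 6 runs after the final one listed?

2016-06-09 09:00

Gaps: 4, 4, 4, 4, 4 hours — each event is 4 hours after the previous one.
2016-06-08 09:00 + 4 h = 2016-06-08 13:00.
2016-06-08 13:00 + 4 h = 2016-06-08 17:00.
2016-06-08 17:00 + 4 h = 2016-06-08 21:00.
2016-06-08 21:00 + 4 h = 2016-06-09 01:00.
2016-06-09 01:00 + 4 h = 2016-06-09 05:00.
2016-06-09 05:00 + 4 h = 2016-06-09 09:00.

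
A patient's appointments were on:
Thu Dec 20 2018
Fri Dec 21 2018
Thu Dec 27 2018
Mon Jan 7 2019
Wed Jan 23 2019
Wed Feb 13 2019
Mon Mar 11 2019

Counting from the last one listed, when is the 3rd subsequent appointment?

The spacing grows by 5 each time: 1, 6, 11, 16, 21, 26 days.
Next gap: 31 days. Mon Mar 11 2019 + 31 days = Thu Apr 11 2019.
Next gap: 36 days. Thu Apr 11 2019 + 36 days = Fri May 17 2019.
Next gap: 41 days. Fri May 17 2019 + 41 days = Thu Jun 27 2019.

Thu Jun 27 2019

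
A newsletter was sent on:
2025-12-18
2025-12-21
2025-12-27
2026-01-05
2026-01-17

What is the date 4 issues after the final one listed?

Intervals are 3, 6, 9, 12 days — an arithmetic progression with common difference 3.
Next gap: 15 days. 2026-01-17 + 15 days = 2026-02-01.
Next gap: 18 days. 2026-02-01 + 18 days = 2026-02-19.
Next gap: 21 days. 2026-02-19 + 21 days = 2026-03-12.
Next gap: 24 days. 2026-03-12 + 24 days = 2026-04-05.

2026-04-05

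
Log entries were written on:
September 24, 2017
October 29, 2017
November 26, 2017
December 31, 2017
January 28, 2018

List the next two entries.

All Sundays; the gaps (35, 28, 35, 28) vary with month length.
This is the last Sunday of each month.
February 2018 ends with Sunday February 25, 2018.
March 2018 ends with Sunday March 25, 2018.

February 25, 2018; March 25, 2018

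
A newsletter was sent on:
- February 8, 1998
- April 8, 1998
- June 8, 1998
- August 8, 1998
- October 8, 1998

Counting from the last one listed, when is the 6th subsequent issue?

October 8, 1999

The day-of-month is always 8 (59, 61, 61, 61 days between events).
So this recurs on the 8th of every 2 months.
December 1998: December 8, 1998.
February 1999: February 8, 1999.
April 1999: April 8, 1999.
June 1999: June 8, 1999.
Next: August 1999 → August 8, 1999.
Next: October 1999 → October 8, 1999.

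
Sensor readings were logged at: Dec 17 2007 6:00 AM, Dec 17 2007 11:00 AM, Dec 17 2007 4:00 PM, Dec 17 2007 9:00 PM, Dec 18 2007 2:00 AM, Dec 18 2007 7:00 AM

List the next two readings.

Dec 18 2007 12:00 PM, Dec 18 2007 5:00 PM

Gaps: 5, 5, 5, 5, 5 hours — each event is 5 hours after the previous one.
Dec 18 2007 7:00 AM + 5 h = Dec 18 2007 12:00 PM.
Dec 18 2007 12:00 PM + 5 h = Dec 18 2007 5:00 PM.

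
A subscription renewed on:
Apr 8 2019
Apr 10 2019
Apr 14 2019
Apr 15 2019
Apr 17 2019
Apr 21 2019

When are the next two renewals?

Gaps: 2, 4, 1, 2, 4 days — not constant, but cyclic with period 3.
The events fall on every Monday, Wednesday and Sunday.
Next Monday: Apr 22 2019.
The following Wednesday is Apr 24 2019.

Apr 22 2019, Apr 24 2019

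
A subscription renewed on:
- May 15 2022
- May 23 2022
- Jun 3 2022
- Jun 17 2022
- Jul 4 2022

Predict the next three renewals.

Jul 24 2022, Aug 16 2022, Sep 11 2022

Intervals are 8, 11, 14, 17 days — an arithmetic progression with common difference 3.
Next gap: 20 days. Jul 4 2022 + 20 days = Jul 24 2022.
Next gap: 23 days. Jul 24 2022 + 23 days = Aug 16 2022.
Next gap: 26 days. Aug 16 2022 + 26 days = Sep 11 2022.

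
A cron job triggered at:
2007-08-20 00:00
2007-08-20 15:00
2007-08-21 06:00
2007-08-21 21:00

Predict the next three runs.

2007-08-22 12:00, 2007-08-23 03:00, 2007-08-23 18:00

Spacing: 15, 15, 15 h — constant 15 h.
2007-08-21 21:00 + 15 h = 2007-08-22 12:00.
2007-08-22 12:00 + 15 h = 2007-08-23 03:00.
2007-08-23 03:00 + 15 h = 2007-08-23 18:00.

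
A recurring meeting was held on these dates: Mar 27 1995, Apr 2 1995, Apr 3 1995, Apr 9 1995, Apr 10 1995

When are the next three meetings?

Apr 16 1995, Apr 17 1995, Apr 23 1995

Every event lands on a Monday or Sunday (gaps cycle 6, 1, 6, 1).
So the schedule is: every Monday and Sunday.
The following Sunday is Apr 16 1995.
Next Monday: Apr 17 1995.
The following Sunday is Apr 23 1995.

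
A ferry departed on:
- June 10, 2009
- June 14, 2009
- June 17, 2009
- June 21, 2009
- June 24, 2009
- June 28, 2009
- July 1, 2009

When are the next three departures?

July 5, 2009; July 8, 2009; July 12, 2009

The gap pattern 4, 3, 4, 3, 4, 3 repeats every 2 events.
These are the Wednesdays and Sundays of each week.
The following Sunday is July 5, 2009.
Next Wednesday: July 8, 2009.
The following Sunday is July 12, 2009.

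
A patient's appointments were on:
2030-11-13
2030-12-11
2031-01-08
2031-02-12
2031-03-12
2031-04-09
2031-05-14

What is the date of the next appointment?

2031-06-11

All dates are Wednesdays, 28, 28, 35, 28, 28, 35 days apart.
Specifically, the 2nd Wednesday of each month.
June 2031 — 2nd Wednesday is 2031-06-11.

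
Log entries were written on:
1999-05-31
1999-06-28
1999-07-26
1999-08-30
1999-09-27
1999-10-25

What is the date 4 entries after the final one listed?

Every date is a Monday; gaps 28, 28, 35, 28, 28 days.
Each is the last Monday of its month (at least one falls on the 29th or later, ruling out '4th Monday').
Last Monday of November 1999: 1999-11-29.
Last Monday of December 1999: 1999-12-27.
Last Monday of January 2000: 2000-01-31.
February 2000 ends with Monday 2000-02-28.

2000-02-28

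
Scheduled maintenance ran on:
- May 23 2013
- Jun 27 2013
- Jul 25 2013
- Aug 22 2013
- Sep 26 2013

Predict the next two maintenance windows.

Oct 24 2013, Nov 28 2013

Gaps: 35, 28, 28, 35 days — a mix of 28 and 35. Every date is a Thursday.
Each is the 4th Thursday of its month.
4th Thursday of October 2013: Oct 24 2013.
4th Thursday of November 2013: Nov 28 2013.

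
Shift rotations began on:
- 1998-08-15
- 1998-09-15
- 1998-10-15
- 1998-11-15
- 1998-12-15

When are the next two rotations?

Each date is the 15th; the gaps (31, 30, 31, 30) track the month lengths.
The rule is the 15th of each month.
January 1999: 1999-01-15.
Next: February 1999 → 1999-02-15.

1999-01-15, 1999-02-15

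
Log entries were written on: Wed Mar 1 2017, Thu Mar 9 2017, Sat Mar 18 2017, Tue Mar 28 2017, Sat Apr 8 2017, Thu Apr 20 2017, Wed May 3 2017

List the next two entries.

The spacing grows by 1 each time: 8, 9, 10, 11, 12, 13 days.
Next gap: 14 days. Wed May 3 2017 + 14 days = Wed May 17 2017.
Next gap: 15 days. Wed May 17 2017 + 15 days = Thu Jun 1 2017.

Wed May 17 2017, Thu Jun 1 2017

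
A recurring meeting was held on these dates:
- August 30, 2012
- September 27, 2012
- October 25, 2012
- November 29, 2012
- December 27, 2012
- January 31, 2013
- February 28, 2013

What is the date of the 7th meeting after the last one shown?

September 26, 2013

Every date is a Thursday; gaps 28, 28, 35, 28, 35, 28 days.
Each is the last Thursday of its month (at least one falls on the 29th or later, ruling out '4th Thursday').
Last Thursday of March 2013: March 28, 2013.
April 2013 ends with Thursday April 25, 2013.
Last Thursday of May 2013: May 30, 2013.
Last Thursday of June 2013: June 27, 2013.
July 2013 ends with Thursday July 25, 2013.
August 2013 ends with Thursday August 29, 2013.
September 2013 ends with Thursday September 26, 2013.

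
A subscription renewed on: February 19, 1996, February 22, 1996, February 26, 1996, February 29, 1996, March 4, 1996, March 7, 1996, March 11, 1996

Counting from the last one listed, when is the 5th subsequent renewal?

March 28, 1996

Gaps: 3, 4, 3, 4, 3, 4 days — not constant, but cyclic with period 2.
The events fall on every Monday and Thursday.
Next Thursday: March 14, 1996.
Next Monday: March 18, 1996.
Next Thursday: March 21, 1996.
Next Monday: March 25, 1996.
The following Thursday is March 28, 1996.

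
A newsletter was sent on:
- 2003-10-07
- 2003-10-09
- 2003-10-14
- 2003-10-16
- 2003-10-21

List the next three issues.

Gaps: 2, 5, 2, 5 days — not constant, but cyclic with period 2.
The events fall on every Tuesday and Thursday.
The following Thursday is 2003-10-23.
Next Tuesday: 2003-10-28.
The following Thursday is 2003-10-30.

2003-10-23, 2003-10-28, 2003-10-30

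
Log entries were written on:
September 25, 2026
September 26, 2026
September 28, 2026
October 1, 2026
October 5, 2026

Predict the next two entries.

October 10, 2026; October 16, 2026

Gaps: 1, 2, 3, 4 days — each gap is 1 larger than the previous one.
Next gap: 5 days. October 5, 2026 + 5 days = October 10, 2026.
Next gap: 6 days. October 10, 2026 + 6 days = October 16, 2026.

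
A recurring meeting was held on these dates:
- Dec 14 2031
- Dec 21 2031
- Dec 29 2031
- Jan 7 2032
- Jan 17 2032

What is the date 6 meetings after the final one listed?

The spacing grows by 1 each time: 7, 8, 9, 10 days.
Next gap: 11 days. Jan 17 2032 + 11 days = Jan 28 2032.
Next gap: 12 days. Jan 28 2032 + 12 days = Feb 9 2032.
Next gap: 13 days. Feb 9 2032 + 13 days = Feb 22 2032.
Next gap: 14 days. Feb 22 2032 + 14 days = Mar 7 2032.
Next gap: 15 days. Mar 7 2032 + 15 days = Mar 22 2032.
Next gap: 16 days. Mar 22 2032 + 16 days = Apr 7 2032.

Apr 7 2032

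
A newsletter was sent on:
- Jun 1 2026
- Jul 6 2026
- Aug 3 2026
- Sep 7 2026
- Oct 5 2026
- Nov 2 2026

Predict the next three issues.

Dec 7 2026, Jan 4 2027, Feb 1 2027

Gaps: 35, 28, 35, 28, 28 days — a mix of 28 and 35. Every date is a Monday.
Each is the 1st Monday of its month.
1st Monday of December 2026: Dec 7 2026.
1st Monday of January 2027: Jan 4 2027.
February 2027 — 1st Monday is Feb 1 2027.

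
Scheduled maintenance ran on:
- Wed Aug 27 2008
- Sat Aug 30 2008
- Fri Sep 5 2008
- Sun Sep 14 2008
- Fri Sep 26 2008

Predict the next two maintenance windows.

Sat Oct 11 2008, Wed Oct 29 2008

Intervals are 3, 6, 9, 12 days — an arithmetic progression with common difference 3.
Next gap: 15 days. Fri Sep 26 2008 + 15 days = Sat Oct 11 2008.
Next gap: 18 days. Sat Oct 11 2008 + 18 days = Wed Oct 29 2008.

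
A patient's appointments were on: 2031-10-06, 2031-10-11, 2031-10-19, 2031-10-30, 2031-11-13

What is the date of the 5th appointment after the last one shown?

2032-03-07

Gaps: 5, 8, 11, 14 days — each gap is 3 larger than the previous one.
Next gap: 17 days. 2031-11-13 + 17 days = 2031-11-30.
Next gap: 20 days. 2031-11-30 + 20 days = 2031-12-20.
Next gap: 23 days. 2031-12-20 + 23 days = 2032-01-12.
Next gap: 26 days. 2032-01-12 + 26 days = 2032-02-07.
Next gap: 29 days. 2032-02-07 + 29 days = 2032-03-07.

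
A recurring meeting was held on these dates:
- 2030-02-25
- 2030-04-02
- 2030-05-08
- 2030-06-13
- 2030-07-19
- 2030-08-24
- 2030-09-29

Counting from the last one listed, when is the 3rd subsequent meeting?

2031-01-15

Gaps between consecutive events: 36, 36, 36, 36, 36, 36 days — a constant 36-day interval.
2030-09-29 + 36 days = 2030-11-04.
2030-11-04 + 36 days = 2030-12-10.
2030-12-10 + 36 days = 2031-01-15.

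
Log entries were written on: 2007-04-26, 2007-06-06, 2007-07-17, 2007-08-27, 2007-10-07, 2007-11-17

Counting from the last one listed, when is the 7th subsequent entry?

Every event comes 41 days after the last (41, 41, 41, 41, 41).
2007-11-17 + 41 days = 2007-12-28.
2007-12-28 + 41 days = 2008-02-07.
2008-02-07 + 41 days = 2008-03-19.
2008-03-19 + 41 days = 2008-04-29.
2008-04-29 + 41 days = 2008-06-09.
2008-06-09 + 41 days = 2008-07-20.
2008-07-20 + 41 days = 2008-08-30.

2008-08-30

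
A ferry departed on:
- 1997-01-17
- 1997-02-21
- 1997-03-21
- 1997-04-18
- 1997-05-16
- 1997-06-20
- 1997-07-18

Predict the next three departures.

1997-08-15, 1997-09-19, 1997-10-17

All dates are Fridays, 35, 28, 28, 28, 35, 28 days apart.
Specifically, the 3rd Friday of each month.
3rd Friday of August 1997: 1997-08-15.
September 1997 — 3rd Friday is 1997-09-19.
3rd Friday of October 1997: 1997-10-17.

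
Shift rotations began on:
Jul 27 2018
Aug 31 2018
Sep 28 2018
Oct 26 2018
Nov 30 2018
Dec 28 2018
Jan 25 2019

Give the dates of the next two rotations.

Every date is a Friday; gaps 35, 28, 28, 35, 28, 28 days.
Each is the last Friday of its month (at least one falls on the 29th or later, ruling out '4th Friday').
February 2019 ends with Friday Feb 22 2019.
Last Friday of March 2019: Mar 29 2019.

Feb 22 2019, Mar 29 2019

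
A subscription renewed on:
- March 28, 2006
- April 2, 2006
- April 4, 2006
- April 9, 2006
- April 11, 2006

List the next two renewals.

April 16, 2006; April 18, 2006

Gaps: 5, 2, 5, 2 days — not constant, but cyclic with period 2.
The events fall on every Tuesday and Sunday.
The following Sunday is April 16, 2006.
Next Tuesday: April 18, 2006.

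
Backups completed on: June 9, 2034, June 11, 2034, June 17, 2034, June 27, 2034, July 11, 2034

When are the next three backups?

Gaps: 2, 6, 10, 14 days — each gap is 4 larger than the previous one.
Next gap: 18 days. July 11, 2034 + 18 days = July 29, 2034.
Next gap: 22 days. July 29, 2034 + 22 days = August 20, 2034.
Next gap: 26 days. August 20, 2034 + 26 days = September 15, 2034.

July 29, 2034; August 20, 2034; September 15, 2034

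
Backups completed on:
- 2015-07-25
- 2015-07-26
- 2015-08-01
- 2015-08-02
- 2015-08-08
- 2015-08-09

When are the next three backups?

Every event lands on a Saturday or Sunday (gaps cycle 1, 6, 1, 6, 1).
So the schedule is: every Saturday and Sunday.
Next Saturday: 2015-08-15.
The following Sunday is 2015-08-16.
Next Saturday: 2015-08-22.

2015-08-15, 2015-08-16, 2015-08-22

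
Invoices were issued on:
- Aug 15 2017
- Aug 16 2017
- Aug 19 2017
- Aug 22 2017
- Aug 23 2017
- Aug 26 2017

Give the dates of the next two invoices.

The gap pattern 1, 3, 3, 1, 3 repeats every 3 events.
These are the Tuesdays, Wednesdays and Saturdays of each week.
The following Tuesday is Aug 29 2017.
Next Wednesday: Aug 30 2017.

Aug 29 2017, Aug 30 2017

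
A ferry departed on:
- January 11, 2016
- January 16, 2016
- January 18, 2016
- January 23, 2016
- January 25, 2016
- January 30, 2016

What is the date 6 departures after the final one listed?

Gaps: 5, 2, 5, 2, 5 days — not constant, but cyclic with period 2.
The events fall on every Monday and Saturday.
Next Monday: February 1, 2016.
The following Saturday is February 6, 2016.
The following Monday is February 8, 2016.
Next Saturday: February 13, 2016.
The following Monday is February 15, 2016.
The following Saturday is February 20, 2016.

February 20, 2016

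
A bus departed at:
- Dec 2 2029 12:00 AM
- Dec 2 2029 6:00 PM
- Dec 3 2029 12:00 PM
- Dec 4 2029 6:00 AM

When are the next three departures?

Dec 5 2029 12:00 AM, Dec 5 2029 6:00 PM, Dec 6 2029 12:00 PM

The interval is a steady 18 hours (18, 18, 18).
Dec 4 2029 6:00 AM + 18 h = Dec 5 2029 12:00 AM.
Dec 5 2029 12:00 AM + 18 h = Dec 5 2029 6:00 PM.
Dec 5 2029 6:00 PM + 18 h = Dec 6 2029 12:00 PM.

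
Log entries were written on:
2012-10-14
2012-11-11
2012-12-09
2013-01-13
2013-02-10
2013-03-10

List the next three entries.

All dates are Sundays, 28, 28, 35, 28, 28 days apart.
Specifically, the 2nd Sunday of each month.
April 2013 — 2nd Sunday is 2013-04-14.
2nd Sunday of May 2013: 2013-05-12.
June 2013 — 2nd Sunday is 2013-06-09.

2013-04-14, 2013-05-12, 2013-06-09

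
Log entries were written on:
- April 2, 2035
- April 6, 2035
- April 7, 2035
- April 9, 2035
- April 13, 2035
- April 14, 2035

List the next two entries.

Every event lands on a Monday or Friday or Saturday (gaps cycle 4, 1, 2, 4, 1).
So the schedule is: every Monday, Friday and Saturday.
The following Monday is April 16, 2035.
Next Friday: April 20, 2035.

April 16, 2035; April 20, 2035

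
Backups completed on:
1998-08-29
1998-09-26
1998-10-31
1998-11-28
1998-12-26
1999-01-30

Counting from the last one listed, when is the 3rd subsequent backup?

1999-04-24

Every date is a Saturday; gaps 28, 35, 28, 28, 35 days.
Each is the last Saturday of its month (at least one falls on the 29th or later, ruling out '4th Saturday').
February 1999 ends with Saturday 1999-02-27.
Last Saturday of March 1999: 1999-03-27.
April 1999 ends with Saturday 1999-04-24.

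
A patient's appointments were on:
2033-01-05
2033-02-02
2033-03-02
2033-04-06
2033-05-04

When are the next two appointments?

All dates are Wednesdays, 28, 28, 35, 28 days apart.
Specifically, the 1st Wednesday of each month.
June 2033 — 1st Wednesday is 2033-06-01.
1st Wednesday of July 2033: 2033-07-06.

2033-06-01, 2033-07-06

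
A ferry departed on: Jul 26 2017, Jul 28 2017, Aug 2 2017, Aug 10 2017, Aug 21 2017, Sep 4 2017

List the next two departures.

Sep 21 2017, Oct 11 2017

Gaps: 2, 5, 8, 11, 14 days — each gap is 3 larger than the previous one.
Next gap: 17 days. Sep 4 2017 + 17 days = Sep 21 2017.
Next gap: 20 days. Sep 21 2017 + 20 days = Oct 11 2017.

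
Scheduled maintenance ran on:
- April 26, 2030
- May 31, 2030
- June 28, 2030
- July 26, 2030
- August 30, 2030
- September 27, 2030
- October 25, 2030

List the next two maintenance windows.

Every date is a Friday; gaps 35, 28, 28, 35, 28, 28 days.
Each is the last Friday of its month (at least one falls on the 29th or later, ruling out '4th Friday').
November 2030 ends with Friday November 29, 2030.
December 2030 ends with Friday December 27, 2030.

November 29, 2030; December 27, 2030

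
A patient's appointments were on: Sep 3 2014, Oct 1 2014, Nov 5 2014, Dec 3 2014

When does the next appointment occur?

All dates are Wednesdays, 28, 35, 28 days apart.
Specifically, the 1st Wednesday of each month.
January 2015 — 1st Wednesday is Jan 7 2015.

Jan 7 2015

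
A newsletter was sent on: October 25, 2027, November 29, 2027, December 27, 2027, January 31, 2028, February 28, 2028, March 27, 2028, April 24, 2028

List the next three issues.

May 29, 2028; June 26, 2028; July 31, 2028

These are Mondays with 35, 28, 35, 28, 28, 28-day gaps.
Each is the final Monday of its month — November 29, 2027 is past the 28th, so '4th Monday' doesn't fit.
May 2028 ends with Monday May 29, 2028.
June 2028 ends with Monday June 26, 2028.
Last Monday of July 2028: July 31, 2028.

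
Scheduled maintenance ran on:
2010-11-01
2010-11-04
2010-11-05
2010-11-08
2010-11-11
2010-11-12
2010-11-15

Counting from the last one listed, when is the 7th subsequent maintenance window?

2010-12-02

The gap pattern 3, 1, 3, 3, 1, 3 repeats every 3 events.
These are the Mondays, Thursdays and Fridays of each week.
The following Thursday is 2010-11-18.
Next Friday: 2010-11-19.
The following Monday is 2010-11-22.
Next Thursday: 2010-11-25.
The following Friday is 2010-11-26.
The following Monday is 2010-11-29.
Next Thursday: 2010-12-02.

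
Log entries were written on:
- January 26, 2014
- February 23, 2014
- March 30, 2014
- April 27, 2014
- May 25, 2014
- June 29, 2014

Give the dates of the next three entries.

July 27, 2014; August 31, 2014; September 28, 2014

All Sundays; the gaps (28, 35, 28, 28, 35) vary with month length.
This is the last Sunday of each month.
Last Sunday of July 2014: July 27, 2014.
Last Sunday of August 2014: August 31, 2014.
Last Sunday of September 2014: September 28, 2014.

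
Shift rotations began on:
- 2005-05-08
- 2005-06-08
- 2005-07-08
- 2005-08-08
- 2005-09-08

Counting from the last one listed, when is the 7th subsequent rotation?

The day-of-month is always 8 (31, 30, 31, 31 days between events).
So this recurs on the 8th of each month.
Next: October 2005 → 2005-10-08.
Next: November 2005 → 2005-11-08.
Next: December 2005 → 2005-12-08.
Next: January 2006 → 2006-01-08.
Next: February 2006 → 2006-02-08.
March 2006: 2006-03-08.
April 2006: 2006-04-08.

2006-04-08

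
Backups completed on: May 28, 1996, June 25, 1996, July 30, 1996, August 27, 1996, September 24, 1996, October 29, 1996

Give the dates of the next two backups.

These are Tuesdays with 28, 35, 28, 28, 35-day gaps.
Each is the final Tuesday of its month — July 30, 1996 is past the 28th, so '4th Tuesday' doesn't fit.
Last Tuesday of November 1996: November 26, 1996.
Last Tuesday of December 1996: December 31, 1996.

November 26, 1996; December 31, 1996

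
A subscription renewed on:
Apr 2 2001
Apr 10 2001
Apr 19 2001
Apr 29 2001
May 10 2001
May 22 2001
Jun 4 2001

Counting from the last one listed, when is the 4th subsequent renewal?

Aug 5 2001

Intervals are 8, 9, 10, 11, 12, 13 days — an arithmetic progression with common difference 1.
Next gap: 14 days. Jun 4 2001 + 14 days = Jun 18 2001.
Next gap: 15 days. Jun 18 2001 + 15 days = Jul 3 2001.
Next gap: 16 days. Jul 3 2001 + 16 days = Jul 19 2001.
Next gap: 17 days. Jul 19 2001 + 17 days = Aug 5 2001.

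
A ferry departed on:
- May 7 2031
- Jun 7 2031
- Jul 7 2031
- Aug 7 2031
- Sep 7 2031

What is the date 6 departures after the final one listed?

Mar 7 2032

Gaps: 31, 30, 31, 31 days — not constant. Every event is on the 7th of the month.
Pattern: the 7th of each month.
Next: October 2031 → Oct 7 2031.
Next: November 2031 → Nov 7 2031.
December 2031: Dec 7 2031.
January 2032: Jan 7 2032.
Next: February 2032 → Feb 7 2032.
Next: March 2032 → Mar 7 2032.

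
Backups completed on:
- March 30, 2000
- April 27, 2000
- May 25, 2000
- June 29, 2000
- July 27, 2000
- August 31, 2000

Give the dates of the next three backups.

September 28, 2000; October 26, 2000; November 30, 2000

Every date is a Thursday; gaps 28, 28, 35, 28, 35 days.
Each is the last Thursday of its month (at least one falls on the 29th or later, ruling out '4th Thursday').
September 2000 ends with Thursday September 28, 2000.
October 2000 ends with Thursday October 26, 2000.
Last Thursday of November 2000: November 30, 2000.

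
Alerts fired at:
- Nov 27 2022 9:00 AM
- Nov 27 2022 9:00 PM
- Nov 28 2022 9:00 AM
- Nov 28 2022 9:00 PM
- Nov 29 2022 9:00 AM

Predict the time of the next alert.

Nov 29 2022 9:00 PM

Spacing: 12, 12, 12, 12 h — constant 12 h.
Nov 29 2022 9:00 AM + 12 h = Nov 29 2022 9:00 PM.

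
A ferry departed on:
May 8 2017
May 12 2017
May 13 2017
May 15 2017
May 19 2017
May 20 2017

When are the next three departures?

Every event lands on a Monday or Friday or Saturday (gaps cycle 4, 1, 2, 4, 1).
So the schedule is: every Monday, Friday and Saturday.
Next Monday: May 22 2017.
The following Friday is May 26 2017.
Next Saturday: May 27 2017.

May 22 2017, May 26 2017, May 27 2017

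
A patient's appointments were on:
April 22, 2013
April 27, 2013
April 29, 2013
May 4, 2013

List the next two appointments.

The gap pattern 5, 2, 5 repeats every 2 events.
These are the Mondays and Saturdays of each week.
The following Monday is May 6, 2013.
Next Saturday: May 11, 2013.

May 6, 2013; May 11, 2013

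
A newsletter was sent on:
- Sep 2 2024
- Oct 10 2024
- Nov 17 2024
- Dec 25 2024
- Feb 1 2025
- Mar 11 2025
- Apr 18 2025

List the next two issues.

Gaps between consecutive events: 38, 38, 38, 38, 38, 38 days — a constant 38-day interval.
Apr 18 2025 + 38 days = May 26 2025.
May 26 2025 + 38 days = Jul 3 2025.

May 26 2025, Jul 3 2025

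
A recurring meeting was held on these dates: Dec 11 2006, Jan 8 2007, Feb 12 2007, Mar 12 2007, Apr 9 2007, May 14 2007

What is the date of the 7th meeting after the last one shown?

Dec 10 2007

These are Mondays at 28- or 35-day spacing (28, 35, 28, 28, 35).
The pattern: 2nd Monday of the month.
2nd Monday of June 2007: Jun 11 2007.
July 2007 — 2nd Monday is Jul 9 2007.
August 2007 — 2nd Monday is Aug 13 2007.
September 2007 — 2nd Monday is Sep 10 2007.
October 2007 — 2nd Monday is Oct 8 2007.
2nd Monday of November 2007: Nov 12 2007.
2nd Monday of December 2007: Dec 10 2007.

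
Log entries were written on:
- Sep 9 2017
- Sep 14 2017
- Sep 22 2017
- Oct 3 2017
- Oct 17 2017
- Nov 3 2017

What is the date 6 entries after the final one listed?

Intervals are 5, 8, 11, 14, 17 days — an arithmetic progression with common difference 3.
Next gap: 20 days. Nov 3 2017 + 20 days = Nov 23 2017.
Next gap: 23 days. Nov 23 2017 + 23 days = Dec 16 2017.
Next gap: 26 days. Dec 16 2017 + 26 days = Jan 11 2018.
Next gap: 29 days. Jan 11 2018 + 29 days = Feb 9 2018.
Next gap: 32 days. Feb 9 2018 + 32 days = Mar 13 2018.
Next gap: 35 days. Mar 13 2018 + 35 days = Apr 17 2018.

Apr 17 2018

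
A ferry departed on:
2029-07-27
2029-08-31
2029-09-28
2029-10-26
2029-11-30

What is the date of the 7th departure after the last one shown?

Every date is a Friday; gaps 35, 28, 28, 35 days.
Each is the last Friday of its month (at least one falls on the 29th or later, ruling out '4th Friday').
Last Friday of December 2029: 2029-12-28.
January 2030 ends with Friday 2030-01-25.
February 2030 ends with Friday 2030-02-22.
Last Friday of March 2030: 2030-03-29.
April 2030 ends with Friday 2030-04-26.
Last Friday of May 2030: 2030-05-31.
June 2030 ends with Friday 2030-06-28.

2030-06-28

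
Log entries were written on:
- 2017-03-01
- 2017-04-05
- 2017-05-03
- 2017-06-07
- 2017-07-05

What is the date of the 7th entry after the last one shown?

2018-02-07

These are Wednesdays at 28- or 35-day spacing (35, 28, 35, 28).
The pattern: 1st Wednesday of the month.
August 2017 — 1st Wednesday is 2017-08-02.
1st Wednesday of September 2017: 2017-09-06.
1st Wednesday of October 2017: 2017-10-04.
1st Wednesday of November 2017: 2017-11-01.
December 2017 — 1st Wednesday is 2017-12-06.
1st Wednesday of January 2018: 2018-01-03.
1st Wednesday of February 2018: 2018-02-07.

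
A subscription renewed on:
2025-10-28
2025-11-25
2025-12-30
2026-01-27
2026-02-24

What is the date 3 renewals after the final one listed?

These are Tuesdays with 28, 35, 28, 28-day gaps.
Each is the final Tuesday of its month — 2025-12-30 is past the 28th, so '4th Tuesday' doesn't fit.
March 2026 ends with Tuesday 2026-03-31.
April 2026 ends with Tuesday 2026-04-28.
May 2026 ends with Tuesday 2026-05-26.

2026-05-26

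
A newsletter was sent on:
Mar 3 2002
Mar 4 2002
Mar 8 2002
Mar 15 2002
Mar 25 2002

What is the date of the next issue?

Apr 7 2002

The spacing grows by 3 each time: 1, 4, 7, 10 days.
Next gap: 13 days. Mar 25 2002 + 13 days = Apr 7 2002.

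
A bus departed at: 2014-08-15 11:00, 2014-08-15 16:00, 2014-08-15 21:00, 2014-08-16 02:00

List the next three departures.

2014-08-16 07:00, 2014-08-16 12:00, 2014-08-16 17:00

The interval is a steady 5 hours (5, 5, 5).
2014-08-16 02:00 + 5 h = 2014-08-16 07:00.
2014-08-16 07:00 + 5 h = 2014-08-16 12:00.
2014-08-16 12:00 + 5 h = 2014-08-16 17:00.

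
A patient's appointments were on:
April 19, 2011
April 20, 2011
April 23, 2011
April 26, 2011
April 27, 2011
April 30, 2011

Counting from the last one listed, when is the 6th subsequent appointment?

May 14, 2011

The gap pattern 1, 3, 3, 1, 3 repeats every 3 events.
These are the Tuesdays, Wednesdays and Saturdays of each week.
Next Tuesday: May 3, 2011.
The following Wednesday is May 4, 2011.
The following Saturday is May 7, 2011.
Next Tuesday: May 10, 2011.
Next Wednesday: May 11, 2011.
The following Saturday is May 14, 2011.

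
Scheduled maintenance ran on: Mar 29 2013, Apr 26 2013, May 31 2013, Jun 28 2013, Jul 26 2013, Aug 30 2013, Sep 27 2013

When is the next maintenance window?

These are Fridays with 28, 35, 28, 28, 35, 28-day gaps.
Each is the final Friday of its month — Mar 29 2013 is past the 28th, so '4th Friday' doesn't fit.
Last Friday of October 2013: Oct 25 2013.

Oct 25 2013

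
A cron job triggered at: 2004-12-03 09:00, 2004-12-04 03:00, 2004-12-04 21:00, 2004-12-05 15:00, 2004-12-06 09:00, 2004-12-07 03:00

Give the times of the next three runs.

2004-12-07 21:00, 2004-12-08 15:00, 2004-12-09 09:00

Spacing: 18, 18, 18, 18, 18 h — constant 18 h.
2004-12-07 03:00 + 18 h = 2004-12-07 21:00.
2004-12-07 21:00 + 18 h = 2004-12-08 15:00.
2004-12-08 15:00 + 18 h = 2004-12-09 09:00.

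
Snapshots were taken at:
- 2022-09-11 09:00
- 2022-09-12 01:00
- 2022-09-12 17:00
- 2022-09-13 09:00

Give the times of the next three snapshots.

The interval is a steady 16 hours (16, 16, 16).
2022-09-13 09:00 + 16 h = 2022-09-14 01:00.
2022-09-14 01:00 + 16 h = 2022-09-14 17:00.
2022-09-14 17:00 + 16 h = 2022-09-15 09:00.

2022-09-14 01:00, 2022-09-14 17:00, 2022-09-15 09:00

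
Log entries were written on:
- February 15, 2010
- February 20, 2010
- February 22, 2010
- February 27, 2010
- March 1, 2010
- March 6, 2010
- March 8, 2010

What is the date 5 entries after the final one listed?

March 27, 2010

The gap pattern 5, 2, 5, 2, 5, 2 repeats every 2 events.
These are the Mondays and Saturdays of each week.
The following Saturday is March 13, 2010.
Next Monday: March 15, 2010.
Next Saturday: March 20, 2010.
The following Monday is March 22, 2010.
Next Saturday: March 27, 2010.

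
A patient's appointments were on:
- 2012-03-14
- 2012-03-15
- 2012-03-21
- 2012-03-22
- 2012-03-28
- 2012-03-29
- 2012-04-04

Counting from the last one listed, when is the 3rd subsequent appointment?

Every event lands on a Wednesday or Thursday (gaps cycle 1, 6, 1, 6, 1, 6).
So the schedule is: every Wednesday and Thursday.
Next Thursday: 2012-04-05.
Next Wednesday: 2012-04-11.
The following Thursday is 2012-04-12.

2012-04-12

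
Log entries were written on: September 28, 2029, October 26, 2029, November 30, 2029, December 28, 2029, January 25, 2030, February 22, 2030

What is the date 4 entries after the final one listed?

These are Fridays with 28, 35, 28, 28, 28-day gaps.
Each is the final Friday of its month — November 30, 2029 is past the 28th, so '4th Friday' doesn't fit.
Last Friday of March 2030: March 29, 2030.
Last Friday of April 2030: April 26, 2030.
May 2030 ends with Friday May 31, 2030.
June 2030 ends with Friday June 28, 2030.

June 28, 2030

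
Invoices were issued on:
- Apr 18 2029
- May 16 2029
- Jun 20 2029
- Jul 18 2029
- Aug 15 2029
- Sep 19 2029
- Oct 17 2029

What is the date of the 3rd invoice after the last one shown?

Jan 16 2030

Gaps: 28, 35, 28, 28, 35, 28 days — a mix of 28 and 35. Every date is a Wednesday.
Each is the 3rd Wednesday of its month.
November 2029 — 3rd Wednesday is Nov 21 2029.
3rd Wednesday of December 2029: Dec 19 2029.
3rd Wednesday of January 2030: Jan 16 2030.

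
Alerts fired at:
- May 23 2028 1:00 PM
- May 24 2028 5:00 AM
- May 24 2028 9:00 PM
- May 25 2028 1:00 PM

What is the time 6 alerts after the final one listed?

Gaps: 16, 16, 16 hours — each event is 16 hours after the previous one.
May 25 2028 1:00 PM + 16 h = May 26 2028 5:00 AM.
May 26 2028 5:00 AM + 16 h = May 26 2028 9:00 PM.
May 26 2028 9:00 PM + 16 h = May 27 2028 1:00 PM.
May 27 2028 1:00 PM + 16 h = May 28 2028 5:00 AM.
May 28 2028 5:00 AM + 16 h = May 28 2028 9:00 PM.
May 28 2028 9:00 PM + 16 h = May 29 2028 1:00 PM.

May 29 2028 1:00 PM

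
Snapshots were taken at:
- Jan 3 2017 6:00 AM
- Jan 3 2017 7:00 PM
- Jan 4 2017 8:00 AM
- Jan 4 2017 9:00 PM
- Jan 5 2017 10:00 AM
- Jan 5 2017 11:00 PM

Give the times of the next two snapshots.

Jan 6 2017 12:00 PM, Jan 7 2017 1:00 AM

Spacing: 13, 13, 13, 13, 13 h — constant 13 h.
Jan 5 2017 11:00 PM + 13 h = Jan 6 2017 12:00 PM.
Jan 6 2017 12:00 PM + 13 h = Jan 7 2017 1:00 AM.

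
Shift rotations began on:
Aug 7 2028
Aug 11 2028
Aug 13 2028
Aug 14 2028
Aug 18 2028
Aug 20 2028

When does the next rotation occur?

Aug 21 2028

Gaps: 4, 2, 1, 4, 2 days — not constant, but cyclic with period 3.
The events fall on every Monday, Friday and Sunday.
Next Monday: Aug 21 2028.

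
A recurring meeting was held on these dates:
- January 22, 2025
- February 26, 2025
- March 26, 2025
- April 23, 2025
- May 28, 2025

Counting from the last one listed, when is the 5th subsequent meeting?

October 22, 2025

These are Wednesdays at 28- or 35-day spacing (35, 28, 28, 35).
The pattern: 4th Wednesday of the month.
June 2025 — 4th Wednesday is June 25, 2025.
July 2025 — 4th Wednesday is July 23, 2025.
4th Wednesday of August 2025: August 27, 2025.
4th Wednesday of September 2025: September 24, 2025.
October 2025 — 4th Wednesday is October 22, 2025.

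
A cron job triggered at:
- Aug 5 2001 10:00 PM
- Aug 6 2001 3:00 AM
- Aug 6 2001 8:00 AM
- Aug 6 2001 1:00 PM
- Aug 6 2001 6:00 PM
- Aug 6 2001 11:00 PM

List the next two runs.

Aug 7 2001 4:00 AM, Aug 7 2001 9:00 AM

The interval is a steady 5 hours (5, 5, 5, 5, 5).
Aug 6 2001 11:00 PM + 5 h = Aug 7 2001 4:00 AM.
Aug 7 2001 4:00 AM + 5 h = Aug 7 2001 9:00 AM.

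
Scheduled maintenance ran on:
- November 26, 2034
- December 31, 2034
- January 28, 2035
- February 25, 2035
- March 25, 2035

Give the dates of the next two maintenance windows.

April 29, 2035; May 27, 2035

These are Sundays with 35, 28, 28, 28-day gaps.
Each is the final Sunday of its month — December 31, 2034 is past the 28th, so '4th Sunday' doesn't fit.
April 2035 ends with Sunday April 29, 2035.
Last Sunday of May 2035: May 27, 2035.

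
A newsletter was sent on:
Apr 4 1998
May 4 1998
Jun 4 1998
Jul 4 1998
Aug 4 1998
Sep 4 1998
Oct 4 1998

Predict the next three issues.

Gaps: 30, 31, 30, 31, 31, 30 days — not constant. Every event is on the 4th of the month.
Pattern: the 4th of each month.
Next: November 1998 → Nov 4 1998.
December 1998: Dec 4 1998.
January 1999: Jan 4 1999.

Nov 4 1998, Dec 4 1998, Jan 4 1999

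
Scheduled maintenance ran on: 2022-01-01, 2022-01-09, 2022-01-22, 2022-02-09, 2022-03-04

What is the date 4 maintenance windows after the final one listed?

Intervals are 8, 13, 18, 23 days — an arithmetic progression with common difference 5.
Next gap: 28 days. 2022-03-04 + 28 days = 2022-04-01.
Next gap: 33 days. 2022-04-01 + 33 days = 2022-05-04.
Next gap: 38 days. 2022-05-04 + 38 days = 2022-06-11.
Next gap: 43 days. 2022-06-11 + 43 days = 2022-07-24.

2022-07-24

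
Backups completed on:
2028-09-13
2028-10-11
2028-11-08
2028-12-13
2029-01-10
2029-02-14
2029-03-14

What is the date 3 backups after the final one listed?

2029-06-13

All dates are Wednesdays, 28, 28, 35, 28, 35, 28 days apart.
Specifically, the 2nd Wednesday of each month.
2nd Wednesday of April 2029: 2029-04-11.
2nd Wednesday of May 2029: 2029-05-09.
June 2029 — 2nd Wednesday is 2029-06-13.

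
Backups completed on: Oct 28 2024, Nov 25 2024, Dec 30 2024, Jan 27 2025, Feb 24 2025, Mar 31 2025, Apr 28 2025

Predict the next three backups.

May 26 2025, Jun 30 2025, Jul 28 2025

All Mondays; the gaps (28, 35, 28, 28, 35, 28) vary with month length.
This is the last Monday of each month.
May 2025 ends with Monday May 26 2025.
June 2025 ends with Monday Jun 30 2025.
July 2025 ends with Monday Jul 28 2025.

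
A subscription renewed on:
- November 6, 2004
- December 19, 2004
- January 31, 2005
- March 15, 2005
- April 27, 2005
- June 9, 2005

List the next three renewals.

July 22, 2005; September 3, 2005; October 16, 2005

Every event comes 43 days after the last (43, 43, 43, 43, 43).
June 9, 2005 + 43 days = July 22, 2005.
July 22, 2005 + 43 days = September 3, 2005.
September 3, 2005 + 43 days = October 16, 2005.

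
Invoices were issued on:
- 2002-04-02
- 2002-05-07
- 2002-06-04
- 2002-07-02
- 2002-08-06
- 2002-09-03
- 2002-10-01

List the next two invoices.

2002-11-05, 2002-12-03

Gaps: 35, 28, 28, 35, 28, 28 days — a mix of 28 and 35. Every date is a Tuesday.
Each is the 1st Tuesday of its month.
1st Tuesday of November 2002: 2002-11-05.
1st Tuesday of December 2002: 2002-12-03.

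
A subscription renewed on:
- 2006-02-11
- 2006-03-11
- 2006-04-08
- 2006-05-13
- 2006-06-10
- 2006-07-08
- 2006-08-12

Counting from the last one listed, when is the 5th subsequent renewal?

2007-01-13

All dates are Saturdays, 28, 28, 35, 28, 28, 35 days apart.
Specifically, the 2nd Saturday of each month.
September 2006 — 2nd Saturday is 2006-09-09.
October 2006 — 2nd Saturday is 2006-10-14.
2nd Saturday of November 2006: 2006-11-11.
December 2006 — 2nd Saturday is 2006-12-09.
January 2007 — 2nd Saturday is 2007-01-13.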